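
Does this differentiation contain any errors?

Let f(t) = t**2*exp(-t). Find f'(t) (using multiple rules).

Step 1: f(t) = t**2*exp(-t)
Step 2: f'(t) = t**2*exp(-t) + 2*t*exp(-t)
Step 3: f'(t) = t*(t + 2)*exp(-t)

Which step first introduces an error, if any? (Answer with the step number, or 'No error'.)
Step 2

Step 2 is incorrect due to a sign flip.
The step shows: t**2*exp(-t) + 2*t*exp(-t)
The correct value should be: -t**2*exp(-t) + 2*t*exp(-t)

Explanation: The sign of one term was flipped: the term -t**2*exp(-t) was incorrectly written as t**2*exp(-t)
The later steps are derived from this incorrect expression, so the error originates in Step 2.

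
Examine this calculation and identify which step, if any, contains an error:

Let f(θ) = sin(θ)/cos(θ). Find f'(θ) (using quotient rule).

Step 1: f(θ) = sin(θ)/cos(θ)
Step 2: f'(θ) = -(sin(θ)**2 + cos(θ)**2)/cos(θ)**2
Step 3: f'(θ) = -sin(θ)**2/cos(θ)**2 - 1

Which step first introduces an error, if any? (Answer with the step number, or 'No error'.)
Step 2

Step 2 is incorrect due to a sign flip.
The step shows: -(sin(θ)**2 + cos(θ)**2)/cos(θ)**2
The correct value should be: (sin(θ)**2 + cos(θ)**2)/cos(θ)**2

Explanation: The sign of the whole expression was flipped: the term (sin(θ)**2 + cos(θ)**2)/cos(θ)**2 was incorrectly written as -(sin(θ)**2 + cos(θ)**2)/cos(θ)**2
The later steps are derived from this incorrect expression, so the error originates in Step 2.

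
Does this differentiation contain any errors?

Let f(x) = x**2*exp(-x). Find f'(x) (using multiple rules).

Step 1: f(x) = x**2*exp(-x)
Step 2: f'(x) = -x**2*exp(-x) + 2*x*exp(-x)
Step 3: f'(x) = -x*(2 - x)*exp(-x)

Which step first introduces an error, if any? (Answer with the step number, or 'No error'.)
Step 3

Step 3 is incorrect due to a sign flip.
The step shows: -x*(2 - x)*exp(-x)
The correct value should be: x*(2 - x)*exp(-x)

Explanation: The sign of the whole expression was flipped: the term x*(2 - x)*exp(-x) was incorrectly written as -x*(2 - x)*exp(-x)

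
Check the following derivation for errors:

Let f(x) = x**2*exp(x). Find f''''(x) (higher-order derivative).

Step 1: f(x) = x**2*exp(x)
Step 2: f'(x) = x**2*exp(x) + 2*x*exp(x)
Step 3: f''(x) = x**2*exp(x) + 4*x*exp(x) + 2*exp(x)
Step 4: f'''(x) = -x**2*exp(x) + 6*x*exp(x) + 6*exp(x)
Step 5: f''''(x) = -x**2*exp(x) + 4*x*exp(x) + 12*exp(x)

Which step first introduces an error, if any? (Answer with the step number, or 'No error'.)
Step 4

Step 4 is incorrect due to a sign flip.
The step shows: -x**2*exp(x) + 6*x*exp(x) + 6*exp(x)
The correct value should be: x**2*exp(x) + 6*x*exp(x) + 6*exp(x)

Explanation: The sign of one term was flipped: the term x**2*exp(x) was incorrectly written as -x**2*exp(x)
The later steps are derived from this incorrect expression, so the error originates in Step 4.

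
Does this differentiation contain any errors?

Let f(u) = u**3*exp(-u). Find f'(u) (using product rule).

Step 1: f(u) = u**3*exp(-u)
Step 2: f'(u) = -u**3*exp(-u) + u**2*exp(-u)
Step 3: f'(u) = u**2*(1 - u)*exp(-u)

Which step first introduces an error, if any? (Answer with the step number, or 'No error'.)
Step 2

Step 2 is incorrect due to a wrong coefficient.
The step shows: -u**3*exp(-u) + u**2*exp(-u)
The correct value should be: -u**3*exp(-u) + 3*u**2*exp(-u)

Explanation: The coefficient 3 was incorrectly written as 1: the term 3*u**2*exp(-u) was incorrectly written as u**2*exp(-u)
The later steps are derived from this incorrect expression, so the error originates in Step 2.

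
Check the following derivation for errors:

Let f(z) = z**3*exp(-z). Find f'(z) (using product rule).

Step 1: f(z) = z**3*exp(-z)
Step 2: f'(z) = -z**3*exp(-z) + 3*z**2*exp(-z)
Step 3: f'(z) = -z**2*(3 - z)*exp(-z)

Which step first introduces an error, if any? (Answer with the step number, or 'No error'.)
Step 3

Step 3 is incorrect due to a sign flip.
The step shows: -z**2*(3 - z)*exp(-z)
The correct value should be: z**2*(3 - z)*exp(-z)

Explanation: The sign of the whole expression was flipped: the term z**2*(3 - z)*exp(-z) was incorrectly written as -z**2*(3 - z)*exp(-z)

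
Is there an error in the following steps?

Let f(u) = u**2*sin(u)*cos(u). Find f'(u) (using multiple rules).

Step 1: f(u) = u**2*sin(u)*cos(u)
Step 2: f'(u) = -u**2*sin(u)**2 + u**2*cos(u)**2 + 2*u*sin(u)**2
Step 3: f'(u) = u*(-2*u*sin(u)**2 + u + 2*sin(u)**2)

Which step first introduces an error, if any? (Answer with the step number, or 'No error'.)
Step 2

Step 2 is incorrect due to a wrong trig function.
The step shows: -u**2*sin(u)**2 + u**2*cos(u)**2 + 2*u*sin(u)**2
The correct value should be: -u**2*sin(u)**2 + u**2*cos(u)**2 + 2*u*sin(u)*cos(u)

Explanation: cos(u) was incorrectly written as sin(u): the term 2*u*sin(u)*cos(u) was incorrectly written as 2*u*sin(u)**2
The later steps are derived from this incorrect expression, so the error originates in Step 2.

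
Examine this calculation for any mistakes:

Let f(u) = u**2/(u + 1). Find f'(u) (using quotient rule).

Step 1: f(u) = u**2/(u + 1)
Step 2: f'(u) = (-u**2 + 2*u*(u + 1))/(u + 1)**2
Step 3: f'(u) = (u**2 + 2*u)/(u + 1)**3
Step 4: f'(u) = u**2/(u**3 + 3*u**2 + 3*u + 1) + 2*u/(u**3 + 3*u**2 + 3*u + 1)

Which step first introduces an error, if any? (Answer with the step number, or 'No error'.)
Step 3

Step 3 is incorrect due to a wrong exponent.
The step shows: (u**2 + 2*u)/(u + 1)**3
The correct value should be: (u**2 + 2*u)/(u + 1)**2

Explanation: The exponent -2 on u + 1 was incorrectly written as -3: the term (u**2 + 2*u)/(u + 1)**2 was incorrectly written as (u**2 + 2*u)/(u + 1)**3
The later steps are derived from this incorrect expression, so the error originates in Step 3.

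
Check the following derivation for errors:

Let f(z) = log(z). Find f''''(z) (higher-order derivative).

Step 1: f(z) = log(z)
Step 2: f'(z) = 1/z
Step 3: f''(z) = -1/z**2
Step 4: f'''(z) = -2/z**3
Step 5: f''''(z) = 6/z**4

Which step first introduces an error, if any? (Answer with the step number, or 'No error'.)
Step 4

Step 4 is incorrect due to a sign flip.
The step shows: -2/z**3
The correct value should be: 2/z**3

Explanation: The sign of the whole expression was flipped: the term 2/z**3 was incorrectly written as -2/z**3
The later steps are derived from this incorrect expression, so the error originates in Step 4.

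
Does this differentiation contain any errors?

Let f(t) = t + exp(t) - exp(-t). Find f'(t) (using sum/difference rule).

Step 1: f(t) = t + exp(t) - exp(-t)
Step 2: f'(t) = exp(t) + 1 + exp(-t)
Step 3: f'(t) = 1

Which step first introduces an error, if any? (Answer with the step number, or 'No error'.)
Step 3

Step 3 is incorrect due to a dropped term.
The step shows: 1
The correct value should be: 2*cosh(t) + 1

Explanation: A term was dropped: the term 2*cosh(t) was incorrectly omitted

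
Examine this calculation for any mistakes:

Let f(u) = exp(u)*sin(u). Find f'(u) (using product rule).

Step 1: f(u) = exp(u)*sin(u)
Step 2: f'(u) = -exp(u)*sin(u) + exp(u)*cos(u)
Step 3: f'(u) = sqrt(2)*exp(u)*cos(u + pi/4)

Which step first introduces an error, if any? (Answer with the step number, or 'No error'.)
Step 2

Step 2 is incorrect due to a sign flip.
The step shows: -exp(u)*sin(u) + exp(u)*cos(u)
The correct value should be: exp(u)*sin(u) + exp(u)*cos(u)

Explanation: The sign of one term was flipped: the term exp(u)*sin(u) was incorrectly written as -exp(u)*sin(u)
The later steps are derived from this incorrect expression, so the error originates in Step 2.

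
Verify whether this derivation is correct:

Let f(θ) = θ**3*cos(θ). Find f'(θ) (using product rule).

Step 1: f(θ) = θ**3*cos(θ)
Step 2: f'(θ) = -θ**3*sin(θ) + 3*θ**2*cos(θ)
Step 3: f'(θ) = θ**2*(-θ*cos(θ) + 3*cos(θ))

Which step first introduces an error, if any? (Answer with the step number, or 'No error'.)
Step 3

Step 3 is incorrect due to a wrong trig function.
The step shows: θ**2*(-θ*cos(θ) + 3*cos(θ))
The correct value should be: θ**2*(-θ*sin(θ) + 3*cos(θ))

Explanation: sin(θ) was incorrectly written as cos(θ): the term θ**2*(-θ*sin(θ) + 3*cos(θ)) was incorrectly written as θ**2*(-θ*cos(θ) + 3*cos(θ))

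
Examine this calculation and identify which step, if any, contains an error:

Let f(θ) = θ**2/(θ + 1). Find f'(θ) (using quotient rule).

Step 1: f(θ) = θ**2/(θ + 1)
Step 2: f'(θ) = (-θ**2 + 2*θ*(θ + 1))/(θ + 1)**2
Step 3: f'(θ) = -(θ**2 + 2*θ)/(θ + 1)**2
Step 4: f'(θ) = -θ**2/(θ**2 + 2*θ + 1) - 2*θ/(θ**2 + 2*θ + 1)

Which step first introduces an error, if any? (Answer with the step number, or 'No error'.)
Step 3

Step 3 is incorrect due to a sign flip.
The step shows: -(θ**2 + 2*θ)/(θ + 1)**2
The correct value should be: (θ**2 + 2*θ)/(θ + 1)**2

Explanation: The sign of the whole expression was flipped: the term (θ**2 + 2*θ)/(θ + 1)**2 was incorrectly written as -(θ**2 + 2*θ)/(θ + 1)**2
The later steps are derived from this incorrect expression, so the error originates in Step 3.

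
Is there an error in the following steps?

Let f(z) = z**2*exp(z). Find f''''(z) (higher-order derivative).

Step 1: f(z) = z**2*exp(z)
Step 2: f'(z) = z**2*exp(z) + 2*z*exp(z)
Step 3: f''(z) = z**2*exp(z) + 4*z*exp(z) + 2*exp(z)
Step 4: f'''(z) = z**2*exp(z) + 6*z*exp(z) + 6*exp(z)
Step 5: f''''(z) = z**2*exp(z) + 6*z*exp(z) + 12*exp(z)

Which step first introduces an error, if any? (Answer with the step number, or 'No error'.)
Step 5

Step 5 is incorrect due to a wrong coefficient.
The step shows: z**2*exp(z) + 6*z*exp(z) + 12*exp(z)
The correct value should be: z**2*exp(z) + 8*z*exp(z) + 12*exp(z)

Explanation: The coefficient 8 was incorrectly written as 6: the term 8*z*exp(z) was incorrectly written as 6*z*exp(z)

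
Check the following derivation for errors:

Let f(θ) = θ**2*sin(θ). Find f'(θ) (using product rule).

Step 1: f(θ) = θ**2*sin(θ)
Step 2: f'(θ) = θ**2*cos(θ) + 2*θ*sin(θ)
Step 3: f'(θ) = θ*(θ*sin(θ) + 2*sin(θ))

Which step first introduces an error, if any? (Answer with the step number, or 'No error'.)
Step 3

Step 3 is incorrect due to a wrong trig function.
The step shows: θ*(θ*sin(θ) + 2*sin(θ))
The correct value should be: θ*(θ*cos(θ) + 2*sin(θ))

Explanation: cos(θ) was incorrectly written as sin(θ): the term θ*(θ*cos(θ) + 2*sin(θ)) was incorrectly written as θ*(θ*sin(θ) + 2*sin(θ))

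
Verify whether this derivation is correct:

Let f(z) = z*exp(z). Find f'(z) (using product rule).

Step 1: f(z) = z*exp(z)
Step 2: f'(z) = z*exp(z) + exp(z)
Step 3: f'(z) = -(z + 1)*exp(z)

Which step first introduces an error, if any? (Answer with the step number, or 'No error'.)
Step 3

Step 3 is incorrect due to a sign flip.
The step shows: -(z + 1)*exp(z)
The correct value should be: (z + 1)*exp(z)

Explanation: The sign of the whole expression was flipped: the term (z + 1)*exp(z) was incorrectly written as -(z + 1)*exp(z)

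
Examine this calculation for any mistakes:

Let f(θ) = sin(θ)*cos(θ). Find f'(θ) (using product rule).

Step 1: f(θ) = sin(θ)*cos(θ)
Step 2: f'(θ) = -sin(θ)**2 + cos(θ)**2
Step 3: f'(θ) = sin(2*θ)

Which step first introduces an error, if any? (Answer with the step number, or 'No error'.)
Step 3

Step 3 is incorrect due to a wrong trig function.
The step shows: sin(2*θ)
The correct value should be: cos(2*θ)

Explanation: cos(2*θ) was incorrectly written as sin(2*θ): the term cos(2*θ) was incorrectly written as sin(2*θ)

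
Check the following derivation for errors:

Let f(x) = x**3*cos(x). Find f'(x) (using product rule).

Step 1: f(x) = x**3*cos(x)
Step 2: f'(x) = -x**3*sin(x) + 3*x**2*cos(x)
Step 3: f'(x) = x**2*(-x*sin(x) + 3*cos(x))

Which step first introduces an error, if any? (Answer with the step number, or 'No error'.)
No error

All steps in this derivation are correct.
The final answer f'(x) = x**2*(-x*sin(x) + 3*cos(x)) is valid.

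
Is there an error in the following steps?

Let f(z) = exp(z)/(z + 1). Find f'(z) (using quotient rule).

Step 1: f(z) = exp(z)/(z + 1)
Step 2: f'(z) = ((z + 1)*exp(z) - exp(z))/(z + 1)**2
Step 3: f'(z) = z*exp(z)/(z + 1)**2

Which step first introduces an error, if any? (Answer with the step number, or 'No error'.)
No error

All steps in this derivation are correct.
The final answer f'(z) = z*exp(z)/(z + 1)**2 is valid.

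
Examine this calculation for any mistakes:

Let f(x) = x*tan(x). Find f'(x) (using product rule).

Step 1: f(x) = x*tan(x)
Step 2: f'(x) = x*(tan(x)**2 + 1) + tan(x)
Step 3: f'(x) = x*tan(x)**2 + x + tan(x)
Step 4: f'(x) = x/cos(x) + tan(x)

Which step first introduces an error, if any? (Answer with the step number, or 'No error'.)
Step 4

Step 4 is incorrect due to a wrong exponent.
The step shows: x/cos(x) + tan(x)
The correct value should be: x/cos(x)**2 + tan(x)

Explanation: The exponent -2 on cos(x) was incorrectly written as -1: the term x/cos(x)**2 was incorrectly written as x/cos(x)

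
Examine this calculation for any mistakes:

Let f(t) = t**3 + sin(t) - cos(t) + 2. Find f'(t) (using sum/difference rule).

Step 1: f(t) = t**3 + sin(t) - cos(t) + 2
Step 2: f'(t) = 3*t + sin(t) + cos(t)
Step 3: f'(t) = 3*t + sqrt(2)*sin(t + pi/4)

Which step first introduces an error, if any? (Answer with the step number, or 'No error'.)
Step 2

Step 2 is incorrect due to a wrong exponent.
The step shows: 3*t + sin(t) + cos(t)
The correct value should be: 3*t**2 + sin(t) + cos(t)

Explanation: The exponent 2 on t was incorrectly written as 1: the term 3*t**2 was incorrectly written as 3*t
The later steps are derived from this incorrect expression, so the error originates in Step 2.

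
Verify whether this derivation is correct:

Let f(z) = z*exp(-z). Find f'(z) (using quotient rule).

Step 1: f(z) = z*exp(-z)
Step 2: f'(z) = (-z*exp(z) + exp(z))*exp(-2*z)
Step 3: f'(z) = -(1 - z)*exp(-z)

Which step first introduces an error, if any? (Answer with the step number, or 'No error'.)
Step 3

Step 3 is incorrect due to a sign flip.
The step shows: -(1 - z)*exp(-z)
The correct value should be: (1 - z)*exp(-z)

Explanation: The sign of the whole expression was flipped: the term (1 - z)*exp(-z) was incorrectly written as -(1 - z)*exp(-z)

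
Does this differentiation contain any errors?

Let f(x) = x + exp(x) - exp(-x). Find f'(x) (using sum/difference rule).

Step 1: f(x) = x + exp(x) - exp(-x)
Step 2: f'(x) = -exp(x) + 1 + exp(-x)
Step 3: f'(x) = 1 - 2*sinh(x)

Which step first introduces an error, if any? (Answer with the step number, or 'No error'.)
Step 2

Step 2 is incorrect due to a sign flip.
The step shows: -exp(x) + 1 + exp(-x)
The correct value should be: exp(x) + 1 + exp(-x)

Explanation: The sign of one term was flipped: the term exp(x) was incorrectly written as -exp(x)
The later steps are derived from this incorrect expression, so the error originates in Step 2.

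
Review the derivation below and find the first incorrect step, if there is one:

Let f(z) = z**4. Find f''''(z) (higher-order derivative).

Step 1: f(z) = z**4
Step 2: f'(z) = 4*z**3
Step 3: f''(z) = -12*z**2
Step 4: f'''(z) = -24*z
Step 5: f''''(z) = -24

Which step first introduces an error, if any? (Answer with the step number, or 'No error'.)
Step 3

Step 3 is incorrect due to a sign flip.
The step shows: -12*z**2
The correct value should be: 12*z**2

Explanation: The sign of the whole expression was flipped: the term 12*z**2 was incorrectly written as -12*z**2
The later steps are derived from this incorrect expression, so the error originates in Step 3.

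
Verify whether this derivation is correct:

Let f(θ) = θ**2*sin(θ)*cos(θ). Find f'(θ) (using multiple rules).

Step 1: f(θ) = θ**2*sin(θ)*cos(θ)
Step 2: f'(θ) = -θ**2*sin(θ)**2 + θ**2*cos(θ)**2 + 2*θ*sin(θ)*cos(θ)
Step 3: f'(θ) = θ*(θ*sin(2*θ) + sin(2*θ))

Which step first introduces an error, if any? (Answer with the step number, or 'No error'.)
Step 3

Step 3 is incorrect due to a wrong trig function.
The step shows: θ*(θ*sin(2*θ) + sin(2*θ))
The correct value should be: θ*(θ*cos(2*θ) + sin(2*θ))

Explanation: cos(2*θ) was incorrectly written as sin(2*θ): the term θ*(θ*cos(2*θ) + sin(2*θ)) was incorrectly written as θ*(θ*sin(2*θ) + sin(2*θ))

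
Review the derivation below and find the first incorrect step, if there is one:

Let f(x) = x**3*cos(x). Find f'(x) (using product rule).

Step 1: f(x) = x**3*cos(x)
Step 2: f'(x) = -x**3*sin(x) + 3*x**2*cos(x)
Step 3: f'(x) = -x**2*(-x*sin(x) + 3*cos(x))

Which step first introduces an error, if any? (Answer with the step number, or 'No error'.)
Step 3

Step 3 is incorrect due to a sign flip.
The step shows: -x**2*(-x*sin(x) + 3*cos(x))
The correct value should be: x**2*(-x*sin(x) + 3*cos(x))

Explanation: The sign of the whole expression was flipped: the term x**2*(-x*sin(x) + 3*cos(x)) was incorrectly written as -x**2*(-x*sin(x) + 3*cos(x))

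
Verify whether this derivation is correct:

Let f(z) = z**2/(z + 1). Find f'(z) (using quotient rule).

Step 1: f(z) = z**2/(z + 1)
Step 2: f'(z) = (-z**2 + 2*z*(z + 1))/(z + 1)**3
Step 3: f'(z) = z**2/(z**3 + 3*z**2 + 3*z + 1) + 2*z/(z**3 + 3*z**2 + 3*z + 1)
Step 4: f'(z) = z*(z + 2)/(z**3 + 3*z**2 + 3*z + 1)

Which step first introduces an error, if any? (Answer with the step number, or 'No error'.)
Step 2

Step 2 is incorrect due to a wrong exponent.
The step shows: (-z**2 + 2*z*(z + 1))/(z + 1)**3
The correct value should be: (-z**2 + 2*z*(z + 1))/(z + 1)**2

Explanation: The exponent -2 on z + 1 was incorrectly written as -3: the term (-z**2 + 2*z*(z + 1))/(z + 1)**2 was incorrectly written as (-z**2 + 2*z*(z + 1))/(z + 1)**3
The later steps are derived from this incorrect expression, so the error originates in Step 2.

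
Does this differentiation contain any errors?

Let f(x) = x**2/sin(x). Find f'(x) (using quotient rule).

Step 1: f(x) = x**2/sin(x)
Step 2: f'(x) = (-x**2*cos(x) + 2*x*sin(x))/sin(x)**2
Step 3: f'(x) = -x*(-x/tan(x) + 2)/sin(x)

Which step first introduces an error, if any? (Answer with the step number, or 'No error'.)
Step 3

Step 3 is incorrect due to a sign flip.
The step shows: -x*(-x/tan(x) + 2)/sin(x)
The correct value should be: x*(-x/tan(x) + 2)/sin(x)

Explanation: The sign of the whole expression was flipped: the term x*(-x/tan(x) + 2)/sin(x) was incorrectly written as -x*(-x/tan(x) + 2)/sin(x)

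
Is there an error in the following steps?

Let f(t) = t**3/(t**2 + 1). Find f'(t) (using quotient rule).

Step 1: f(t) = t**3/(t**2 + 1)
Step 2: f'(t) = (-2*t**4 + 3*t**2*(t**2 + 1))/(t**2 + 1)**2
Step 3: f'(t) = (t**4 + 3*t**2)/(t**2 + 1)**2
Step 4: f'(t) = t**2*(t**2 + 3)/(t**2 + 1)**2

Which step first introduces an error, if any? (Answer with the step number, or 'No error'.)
No error

All steps in this derivation are correct.
The final answer f'(t) = t**2*(t**2 + 3)/(t**2 + 1)**2 is valid.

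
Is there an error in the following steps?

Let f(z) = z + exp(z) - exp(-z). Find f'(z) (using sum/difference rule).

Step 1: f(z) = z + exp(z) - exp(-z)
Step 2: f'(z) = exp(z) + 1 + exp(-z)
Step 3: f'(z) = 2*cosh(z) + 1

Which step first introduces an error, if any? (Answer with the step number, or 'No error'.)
No error

All steps in this derivation are correct.
The final answer f'(z) = 2*cosh(z) + 1 is valid.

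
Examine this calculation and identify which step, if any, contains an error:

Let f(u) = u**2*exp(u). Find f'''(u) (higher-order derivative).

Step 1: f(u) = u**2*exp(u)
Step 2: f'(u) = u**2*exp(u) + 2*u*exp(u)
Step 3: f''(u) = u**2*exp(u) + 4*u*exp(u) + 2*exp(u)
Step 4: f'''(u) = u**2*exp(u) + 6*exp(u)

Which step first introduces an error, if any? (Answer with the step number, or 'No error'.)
Step 4

Step 4 is incorrect due to a dropped term.
The step shows: u**2*exp(u) + 6*exp(u)
The correct value should be: u**2*exp(u) + 6*u*exp(u) + 6*exp(u)

Explanation: A term was dropped: the term 6*u*exp(u) was incorrectly omitted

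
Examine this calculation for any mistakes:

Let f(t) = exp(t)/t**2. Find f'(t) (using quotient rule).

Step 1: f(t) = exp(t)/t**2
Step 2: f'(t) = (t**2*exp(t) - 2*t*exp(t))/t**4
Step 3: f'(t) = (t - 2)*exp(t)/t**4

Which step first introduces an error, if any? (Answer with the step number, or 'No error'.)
Step 3

Step 3 is incorrect due to a wrong exponent.
The step shows: (t - 2)*exp(t)/t**4
The correct value should be: (t - 2)*exp(t)/t**3

Explanation: The exponent -3 on t was incorrectly written as -4: the term (t - 2)*exp(t)/t**3 was incorrectly written as (t - 2)*exp(t)/t**4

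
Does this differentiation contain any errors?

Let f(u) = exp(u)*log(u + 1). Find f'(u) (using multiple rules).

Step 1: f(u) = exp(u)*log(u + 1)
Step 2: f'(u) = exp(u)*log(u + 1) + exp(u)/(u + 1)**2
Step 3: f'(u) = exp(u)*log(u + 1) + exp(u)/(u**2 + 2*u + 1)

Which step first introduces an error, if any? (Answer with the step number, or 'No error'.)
Step 2

Step 2 is incorrect due to a wrong exponent.
The step shows: exp(u)*log(u + 1) + exp(u)/(u + 1)**2
The correct value should be: exp(u)*log(u + 1) + exp(u)/(u + 1)

Explanation: The exponent -1 on u + 1 was incorrectly written as -2: the term exp(u)/(u + 1) was incorrectly written as exp(u)/(u + 1)**2
The later steps are derived from this incorrect expression, so the error originates in Step 2.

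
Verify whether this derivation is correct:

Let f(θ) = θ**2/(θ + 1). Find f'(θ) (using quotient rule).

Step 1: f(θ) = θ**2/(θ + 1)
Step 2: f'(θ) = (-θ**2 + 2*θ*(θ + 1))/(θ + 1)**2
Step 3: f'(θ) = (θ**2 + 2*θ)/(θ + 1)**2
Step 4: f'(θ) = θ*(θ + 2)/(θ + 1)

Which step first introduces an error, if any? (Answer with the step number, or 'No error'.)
Step 4

Step 4 is incorrect due to a wrong exponent.
The step shows: θ*(θ + 2)/(θ + 1)
The correct value should be: θ*(θ + 2)/(θ + 1)**2

Explanation: The exponent -2 on θ + 1 was incorrectly written as -1: the term θ*(θ + 2)/(θ + 1)**2 was incorrectly written as θ*(θ + 2)/(θ + 1)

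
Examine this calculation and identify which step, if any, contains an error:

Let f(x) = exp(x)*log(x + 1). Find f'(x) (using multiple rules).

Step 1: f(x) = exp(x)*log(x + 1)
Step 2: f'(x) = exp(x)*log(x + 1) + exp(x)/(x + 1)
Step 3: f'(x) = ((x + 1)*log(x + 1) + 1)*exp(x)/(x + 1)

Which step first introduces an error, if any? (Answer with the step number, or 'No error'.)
No error

All steps in this derivation are correct.
The final answer f'(x) = ((x + 1)*log(x + 1) + 1)*exp(x)/(x + 1) is valid.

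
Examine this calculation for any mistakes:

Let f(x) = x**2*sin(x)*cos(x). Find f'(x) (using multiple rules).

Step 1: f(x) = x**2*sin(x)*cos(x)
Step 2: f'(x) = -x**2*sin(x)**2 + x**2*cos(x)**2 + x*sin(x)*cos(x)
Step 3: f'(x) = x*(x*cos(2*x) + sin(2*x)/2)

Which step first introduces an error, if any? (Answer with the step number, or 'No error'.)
Step 2

Step 2 is incorrect due to a wrong coefficient.
The step shows: -x**2*sin(x)**2 + x**2*cos(x)**2 + x*sin(x)*cos(x)
The correct value should be: -x**2*sin(x)**2 + x**2*cos(x)**2 + 2*x*sin(x)*cos(x)

Explanation: The coefficient 2 was incorrectly written as 1: the term 2*x*sin(x)*cos(x) was incorrectly written as x*sin(x)*cos(x)
The later steps are derived from this incorrect expression, so the error originates in Step 2.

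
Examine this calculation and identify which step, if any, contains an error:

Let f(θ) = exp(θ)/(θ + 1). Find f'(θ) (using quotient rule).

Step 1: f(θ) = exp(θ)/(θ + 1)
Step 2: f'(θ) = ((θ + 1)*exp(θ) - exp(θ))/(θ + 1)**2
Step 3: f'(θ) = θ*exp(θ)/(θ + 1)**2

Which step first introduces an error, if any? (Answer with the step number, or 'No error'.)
No error

All steps in this derivation are correct.
The final answer f'(θ) = θ*exp(θ)/(θ + 1)**2 is valid.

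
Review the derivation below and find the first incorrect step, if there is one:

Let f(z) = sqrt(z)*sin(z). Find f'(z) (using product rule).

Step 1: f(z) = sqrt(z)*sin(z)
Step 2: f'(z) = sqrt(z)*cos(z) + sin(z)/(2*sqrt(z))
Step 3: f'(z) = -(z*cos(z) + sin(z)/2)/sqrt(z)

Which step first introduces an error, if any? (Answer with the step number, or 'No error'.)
Step 3

Step 3 is incorrect due to a sign flip.
The step shows: -(z*cos(z) + sin(z)/2)/sqrt(z)
The correct value should be: (z*cos(z) + sin(z)/2)/sqrt(z)

Explanation: The sign of the whole expression was flipped: the term (z*cos(z) + sin(z)/2)/sqrt(z) was incorrectly written as -(z*cos(z) + sin(z)/2)/sqrt(z)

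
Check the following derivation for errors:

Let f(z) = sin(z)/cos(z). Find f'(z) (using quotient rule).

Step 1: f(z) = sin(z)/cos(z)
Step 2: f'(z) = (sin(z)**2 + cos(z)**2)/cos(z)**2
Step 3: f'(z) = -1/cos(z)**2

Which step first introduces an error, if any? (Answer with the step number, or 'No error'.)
Step 3

Step 3 is incorrect due to a sign flip.
The step shows: -1/cos(z)**2
The correct value should be: cos(z)**(-2)

Explanation: The sign of the whole expression was flipped: the term cos(z)**(-2) was incorrectly written as -1/cos(z)**2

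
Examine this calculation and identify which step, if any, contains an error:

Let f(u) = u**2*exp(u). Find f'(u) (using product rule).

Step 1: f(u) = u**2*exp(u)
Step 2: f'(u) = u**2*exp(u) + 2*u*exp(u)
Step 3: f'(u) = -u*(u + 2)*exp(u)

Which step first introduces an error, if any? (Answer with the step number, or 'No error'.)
Step 3

Step 3 is incorrect due to a sign flip.
The step shows: -u*(u + 2)*exp(u)
The correct value should be: u*(u + 2)*exp(u)

Explanation: The sign of the whole expression was flipped: the term u*(u + 2)*exp(u) was incorrectly written as -u*(u + 2)*exp(u)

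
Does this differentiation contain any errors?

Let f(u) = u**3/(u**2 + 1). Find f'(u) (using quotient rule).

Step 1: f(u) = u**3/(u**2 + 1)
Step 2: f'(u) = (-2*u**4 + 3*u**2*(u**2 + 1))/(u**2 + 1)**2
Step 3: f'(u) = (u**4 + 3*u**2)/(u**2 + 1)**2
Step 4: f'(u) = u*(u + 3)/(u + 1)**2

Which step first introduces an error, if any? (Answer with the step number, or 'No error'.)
Step 4

Step 4 is incorrect due to a wrong exponent.
The step shows: u*(u + 3)/(u + 1)**2
The correct value should be: u**2*(u**2 + 3)/(u**2 + 1)**2

Explanation: The exponent 2 on u was incorrectly written as 1: the term u**2*(u**2 + 3)/(u**2 + 1)**2 was incorrectly written as u*(u + 3)/(u + 1)**2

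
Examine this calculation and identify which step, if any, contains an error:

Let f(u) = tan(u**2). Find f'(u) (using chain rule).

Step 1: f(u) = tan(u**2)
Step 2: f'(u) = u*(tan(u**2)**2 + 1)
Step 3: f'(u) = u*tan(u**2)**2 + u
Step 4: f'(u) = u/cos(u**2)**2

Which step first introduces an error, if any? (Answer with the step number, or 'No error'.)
Step 2

Step 2 is incorrect due to a wrong coefficient.
The step shows: u*(tan(u**2)**2 + 1)
The correct value should be: 2*u*(tan(u**2)**2 + 1)

Explanation: The coefficient 2 was incorrectly written as 1: the term 2*u*(tan(u**2)**2 + 1) was incorrectly written as u*(tan(u**2)**2 + 1)
The later steps are derived from this incorrect expression, so the error originates in Step 2.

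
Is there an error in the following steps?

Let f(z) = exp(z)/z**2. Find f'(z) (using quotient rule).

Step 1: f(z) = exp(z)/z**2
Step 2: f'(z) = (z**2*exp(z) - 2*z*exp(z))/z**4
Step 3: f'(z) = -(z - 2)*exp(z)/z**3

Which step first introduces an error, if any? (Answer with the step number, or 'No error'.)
Step 3

Step 3 is incorrect due to a sign flip.
The step shows: -(z - 2)*exp(z)/z**3
The correct value should be: (z - 2)*exp(z)/z**3

Explanation: The sign of the whole expression was flipped: the term (z - 2)*exp(z)/z**3 was incorrectly written as -(z - 2)*exp(z)/z**3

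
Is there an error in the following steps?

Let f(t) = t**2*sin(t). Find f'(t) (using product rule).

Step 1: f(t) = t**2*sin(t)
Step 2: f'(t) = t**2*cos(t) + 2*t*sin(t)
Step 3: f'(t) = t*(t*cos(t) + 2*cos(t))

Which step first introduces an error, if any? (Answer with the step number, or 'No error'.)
Step 3

Step 3 is incorrect due to a wrong trig function.
The step shows: t*(t*cos(t) + 2*cos(t))
The correct value should be: t*(t*cos(t) + 2*sin(t))

Explanation: sin(t) was incorrectly written as cos(t): the term t*(t*cos(t) + 2*sin(t)) was incorrectly written as t*(t*cos(t) + 2*cos(t))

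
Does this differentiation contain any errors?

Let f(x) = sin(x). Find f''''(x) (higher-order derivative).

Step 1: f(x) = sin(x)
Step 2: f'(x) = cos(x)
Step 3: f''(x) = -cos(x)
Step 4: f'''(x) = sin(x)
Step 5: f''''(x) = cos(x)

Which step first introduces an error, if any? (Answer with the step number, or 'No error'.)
Step 3

Step 3 is incorrect due to a wrong trig function.
The step shows: -cos(x)
The correct value should be: -sin(x)

Explanation: sin(x) was incorrectly written as cos(x): the term -sin(x) was incorrectly written as -cos(x)
The later steps are derived from this incorrect expression, so the error originates in Step 3.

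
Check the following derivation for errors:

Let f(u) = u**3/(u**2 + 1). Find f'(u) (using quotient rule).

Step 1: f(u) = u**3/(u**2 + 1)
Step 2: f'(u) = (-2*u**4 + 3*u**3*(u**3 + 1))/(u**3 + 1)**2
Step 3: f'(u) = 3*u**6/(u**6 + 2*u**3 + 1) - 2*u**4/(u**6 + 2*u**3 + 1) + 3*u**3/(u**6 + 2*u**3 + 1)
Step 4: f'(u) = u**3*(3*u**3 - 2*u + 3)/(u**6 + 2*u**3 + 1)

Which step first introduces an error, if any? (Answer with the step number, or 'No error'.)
Step 2

Step 2 is incorrect due to a wrong exponent.
The step shows: (-2*u**4 + 3*u**3*(u**3 + 1))/(u**3 + 1)**2
The correct value should be: (-2*u**4 + 3*u**2*(u**2 + 1))/(u**2 + 1)**2

Explanation: The exponent 2 on u was incorrectly written as 3: the term (-2*u**4 + 3*u**2*(u**2 + 1))/(u**2 + 1)**2 was incorrectly written as (-2*u**4 + 3*u**3*(u**3 + 1))/(u**3 + 1)**2
The later steps are derived from this incorrect expression, so the error originates in Step 2.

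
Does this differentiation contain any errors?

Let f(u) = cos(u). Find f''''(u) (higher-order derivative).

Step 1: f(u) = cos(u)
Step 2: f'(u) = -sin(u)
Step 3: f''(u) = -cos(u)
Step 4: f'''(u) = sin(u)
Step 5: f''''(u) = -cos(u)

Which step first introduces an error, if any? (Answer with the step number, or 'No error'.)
Step 5

Step 5 is incorrect due to a sign flip.
The step shows: -cos(u)
The correct value should be: cos(u)

Explanation: The sign of the whole expression was flipped: the term cos(u) was incorrectly written as -cos(u)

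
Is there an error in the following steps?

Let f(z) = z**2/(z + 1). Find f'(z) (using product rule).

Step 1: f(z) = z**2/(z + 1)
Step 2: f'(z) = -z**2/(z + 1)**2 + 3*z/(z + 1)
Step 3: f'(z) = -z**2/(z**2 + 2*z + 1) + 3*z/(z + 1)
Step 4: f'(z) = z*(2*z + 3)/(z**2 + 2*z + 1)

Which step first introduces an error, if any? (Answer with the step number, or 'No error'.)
Step 2

Step 2 is incorrect due to a wrong coefficient.
The step shows: -z**2/(z + 1)**2 + 3*z/(z + 1)
The correct value should be: -z**2/(z + 1)**2 + 2*z/(z + 1)

Explanation: The coefficient 2 was incorrectly written as 3: the term 2*z/(z + 1) was incorrectly written as 3*z/(z + 1)
The later steps are derived from this incorrect expression, so the error originates in Step 2.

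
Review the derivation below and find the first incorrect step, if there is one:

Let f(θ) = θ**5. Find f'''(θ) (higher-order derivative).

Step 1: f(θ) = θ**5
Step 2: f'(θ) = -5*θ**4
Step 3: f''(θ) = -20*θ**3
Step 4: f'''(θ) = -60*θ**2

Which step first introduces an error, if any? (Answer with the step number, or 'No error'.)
Step 2

Step 2 is incorrect due to a sign flip.
The step shows: -5*θ**4
The correct value should be: 5*θ**4

Explanation: The sign of the whole expression was flipped: the term 5*θ**4 was incorrectly written as -5*θ**4
The later steps are derived from this incorrect expression, so the error originates in Step 2.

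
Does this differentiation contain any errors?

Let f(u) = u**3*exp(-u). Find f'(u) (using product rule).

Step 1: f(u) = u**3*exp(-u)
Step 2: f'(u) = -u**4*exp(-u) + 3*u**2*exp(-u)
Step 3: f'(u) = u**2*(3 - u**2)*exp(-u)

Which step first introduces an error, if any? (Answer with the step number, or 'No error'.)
Step 2

Step 2 is incorrect due to a wrong exponent.
The step shows: -u**4*exp(-u) + 3*u**2*exp(-u)
The correct value should be: -u**3*exp(-u) + 3*u**2*exp(-u)

Explanation: The exponent 3 on u was incorrectly written as 4: the term -u**3*exp(-u) was incorrectly written as -u**4*exp(-u)
The later steps are derived from this incorrect expression, so the error originates in Step 2.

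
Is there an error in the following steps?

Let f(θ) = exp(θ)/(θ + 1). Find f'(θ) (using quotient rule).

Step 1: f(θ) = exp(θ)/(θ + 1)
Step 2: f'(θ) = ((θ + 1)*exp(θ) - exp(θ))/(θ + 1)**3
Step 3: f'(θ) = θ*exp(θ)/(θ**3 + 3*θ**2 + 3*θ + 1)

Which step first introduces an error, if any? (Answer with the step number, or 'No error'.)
Step 2

Step 2 is incorrect due to a wrong exponent.
The step shows: ((θ + 1)*exp(θ) - exp(θ))/(θ + 1)**3
The correct value should be: ((θ + 1)*exp(θ) - exp(θ))/(θ + 1)**2

Explanation: The exponent -2 on θ + 1 was incorrectly written as -3: the term ((θ + 1)*exp(θ) - exp(θ))/(θ + 1)**2 was incorrectly written as ((θ + 1)*exp(θ) - exp(θ))/(θ + 1)**3
The later steps are derived from this incorrect expression, so the error originates in Step 2.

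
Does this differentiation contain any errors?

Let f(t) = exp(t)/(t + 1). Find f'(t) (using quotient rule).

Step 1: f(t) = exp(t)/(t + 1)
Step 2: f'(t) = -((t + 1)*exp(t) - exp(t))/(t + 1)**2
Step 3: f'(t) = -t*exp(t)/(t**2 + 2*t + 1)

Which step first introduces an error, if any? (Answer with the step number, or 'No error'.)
Step 2

Step 2 is incorrect due to a sign flip.
The step shows: -((t + 1)*exp(t) - exp(t))/(t + 1)**2
The correct value should be: ((t + 1)*exp(t) - exp(t))/(t + 1)**2

Explanation: The sign of the whole expression was flipped: the term ((t + 1)*exp(t) - exp(t))/(t + 1)**2 was incorrectly written as -((t + 1)*exp(t) - exp(t))/(t + 1)**2
The later steps are derived from this incorrect expression, so the error originates in Step 2.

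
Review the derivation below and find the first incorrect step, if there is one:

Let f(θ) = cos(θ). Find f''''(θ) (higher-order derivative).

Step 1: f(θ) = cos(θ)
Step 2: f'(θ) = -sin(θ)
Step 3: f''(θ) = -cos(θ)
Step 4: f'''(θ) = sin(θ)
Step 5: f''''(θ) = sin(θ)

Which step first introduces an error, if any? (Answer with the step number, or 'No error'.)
Step 5

Step 5 is incorrect due to a wrong trig function.
The step shows: sin(θ)
The correct value should be: cos(θ)

Explanation: cos(θ) was incorrectly written as sin(θ): the term cos(θ) was incorrectly written as sin(θ)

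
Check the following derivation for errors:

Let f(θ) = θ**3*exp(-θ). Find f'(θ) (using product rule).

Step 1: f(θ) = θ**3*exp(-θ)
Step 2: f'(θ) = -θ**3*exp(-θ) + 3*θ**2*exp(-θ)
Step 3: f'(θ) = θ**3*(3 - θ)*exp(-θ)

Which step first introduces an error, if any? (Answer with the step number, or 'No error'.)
Step 3

Step 3 is incorrect due to a wrong exponent.
The step shows: θ**3*(3 - θ)*exp(-θ)
The correct value should be: θ**2*(3 - θ)*exp(-θ)

Explanation: The exponent 2 on θ was incorrectly written as 3: the term θ**2*(3 - θ)*exp(-θ) was incorrectly written as θ**3*(3 - θ)*exp(-θ)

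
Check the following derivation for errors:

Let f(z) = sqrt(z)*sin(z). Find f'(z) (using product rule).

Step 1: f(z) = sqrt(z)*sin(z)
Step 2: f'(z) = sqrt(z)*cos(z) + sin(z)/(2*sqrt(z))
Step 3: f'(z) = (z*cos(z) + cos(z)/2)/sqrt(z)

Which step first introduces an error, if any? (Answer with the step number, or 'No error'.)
Step 3

Step 3 is incorrect due to a wrong trig function.
The step shows: (z*cos(z) + cos(z)/2)/sqrt(z)
The correct value should be: (z*cos(z) + sin(z)/2)/sqrt(z)

Explanation: sin(z) was incorrectly written as cos(z): the term (z*cos(z) + sin(z)/2)/sqrt(z) was incorrectly written as (z*cos(z) + cos(z)/2)/sqrt(z)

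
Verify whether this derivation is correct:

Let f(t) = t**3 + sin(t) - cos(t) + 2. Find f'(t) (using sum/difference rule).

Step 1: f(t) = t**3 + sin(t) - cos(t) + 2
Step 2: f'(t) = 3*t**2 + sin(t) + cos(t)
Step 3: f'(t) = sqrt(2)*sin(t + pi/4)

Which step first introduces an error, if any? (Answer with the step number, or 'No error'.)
Step 3

Step 3 is incorrect due to a dropped term.
The step shows: sqrt(2)*sin(t + pi/4)
The correct value should be: 3*t**2 + sqrt(2)*sin(t + pi/4)

Explanation: A term was dropped: the term 3*t**2 was incorrectly omitted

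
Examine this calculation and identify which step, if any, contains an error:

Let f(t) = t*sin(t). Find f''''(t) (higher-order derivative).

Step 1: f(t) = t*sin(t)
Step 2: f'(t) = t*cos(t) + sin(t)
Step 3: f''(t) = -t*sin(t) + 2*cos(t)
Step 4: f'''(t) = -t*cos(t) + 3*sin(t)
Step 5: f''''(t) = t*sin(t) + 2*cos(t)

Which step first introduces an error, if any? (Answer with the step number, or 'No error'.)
Step 4

Step 4 is incorrect due to a sign flip.
The step shows: -t*cos(t) + 3*sin(t)
The correct value should be: -t*cos(t) - 3*sin(t)

Explanation: The sign of one term was flipped: the term -3*sin(t) was incorrectly written as 3*sin(t)
The later steps are derived from this incorrect expression, so the error originates in Step 4.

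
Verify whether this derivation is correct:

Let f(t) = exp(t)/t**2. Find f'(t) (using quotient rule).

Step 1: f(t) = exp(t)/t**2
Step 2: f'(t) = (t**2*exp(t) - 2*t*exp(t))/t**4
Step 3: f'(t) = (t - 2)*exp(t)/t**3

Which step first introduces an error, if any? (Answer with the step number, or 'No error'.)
No error

All steps in this derivation are correct.
The final answer f'(t) = (t - 2)*exp(t)/t**3 is valid.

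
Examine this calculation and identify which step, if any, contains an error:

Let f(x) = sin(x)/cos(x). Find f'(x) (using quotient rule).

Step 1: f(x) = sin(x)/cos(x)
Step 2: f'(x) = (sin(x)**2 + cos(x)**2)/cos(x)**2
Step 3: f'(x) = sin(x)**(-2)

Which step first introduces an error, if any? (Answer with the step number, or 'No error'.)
Step 3

Step 3 is incorrect due to a wrong trig function.
The step shows: sin(x)**(-2)
The correct value should be: cos(x)**(-2)

Explanation: cos(x) was incorrectly written as sin(x): the term cos(x)**(-2) was incorrectly written as sin(x)**(-2)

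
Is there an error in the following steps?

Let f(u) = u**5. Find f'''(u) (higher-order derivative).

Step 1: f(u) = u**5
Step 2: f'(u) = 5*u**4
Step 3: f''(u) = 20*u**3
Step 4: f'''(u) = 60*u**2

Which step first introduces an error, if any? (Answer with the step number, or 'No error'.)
No error

All steps in this derivation are correct.
The final answer f'''(u) = 60*u**2 is valid.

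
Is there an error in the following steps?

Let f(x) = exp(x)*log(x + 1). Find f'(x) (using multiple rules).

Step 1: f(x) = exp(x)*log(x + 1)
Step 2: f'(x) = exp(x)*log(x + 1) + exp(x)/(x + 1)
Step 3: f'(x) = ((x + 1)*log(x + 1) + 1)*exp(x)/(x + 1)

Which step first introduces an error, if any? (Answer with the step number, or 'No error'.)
No error

All steps in this derivation are correct.
The final answer f'(x) = ((x + 1)*log(x + 1) + 1)*exp(x)/(x + 1) is valid.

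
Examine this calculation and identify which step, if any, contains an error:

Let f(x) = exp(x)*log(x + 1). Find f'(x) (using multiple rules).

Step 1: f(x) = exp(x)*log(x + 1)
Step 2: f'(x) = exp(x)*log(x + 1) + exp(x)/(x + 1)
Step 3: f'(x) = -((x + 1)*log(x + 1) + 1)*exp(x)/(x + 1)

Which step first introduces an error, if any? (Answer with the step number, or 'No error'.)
Step 3

Step 3 is incorrect due to a sign flip.
The step shows: -((x + 1)*log(x + 1) + 1)*exp(x)/(x + 1)
The correct value should be: ((x + 1)*log(x + 1) + 1)*exp(x)/(x + 1)

Explanation: The sign of the whole expression was flipped: the term ((x + 1)*log(x + 1) + 1)*exp(x)/(x + 1) was incorrectly written as -((x + 1)*log(x + 1) + 1)*exp(x)/(x + 1)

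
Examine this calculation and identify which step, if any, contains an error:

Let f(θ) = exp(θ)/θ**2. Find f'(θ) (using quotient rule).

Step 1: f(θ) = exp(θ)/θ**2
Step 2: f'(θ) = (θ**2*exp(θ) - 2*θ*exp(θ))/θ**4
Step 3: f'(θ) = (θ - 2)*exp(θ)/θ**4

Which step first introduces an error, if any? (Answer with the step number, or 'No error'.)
Step 3

Step 3 is incorrect due to a wrong exponent.
The step shows: (θ - 2)*exp(θ)/θ**4
The correct value should be: (θ - 2)*exp(θ)/θ**3

Explanation: The exponent -3 on θ was incorrectly written as -4: the term (θ - 2)*exp(θ)/θ**3 was incorrectly written as (θ - 2)*exp(θ)/θ**4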